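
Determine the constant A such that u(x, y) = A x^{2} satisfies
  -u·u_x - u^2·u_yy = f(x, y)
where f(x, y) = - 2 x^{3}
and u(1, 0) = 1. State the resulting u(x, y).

Substitute the ansatz u = A x^{2} into the left-hand side.
Derivatives of the ansatz:
  u_x = 2 A x
  u_yy = 0
Term by term:
  -u·u_x = - 2 A^{2} x^{3}
  -u^2·u_yy = 0
So the left-hand side equals
  - 2 A^{2} x^{3}
This must equal f(x, y) = - 2 x^{3} identically.
Matching coefficients of the independent functions:
  [x^{3}]:  - 2 A^{2} = -2
These equations allow (A) = (-1) or (1).
Impose the point condition(s):
  u(1, 0) = 1  ⟹  A = 1
Only A = 1 satisfies everything.
Hence u(x, y) = x^{2}.

Answer: u(x, y) = x^{2}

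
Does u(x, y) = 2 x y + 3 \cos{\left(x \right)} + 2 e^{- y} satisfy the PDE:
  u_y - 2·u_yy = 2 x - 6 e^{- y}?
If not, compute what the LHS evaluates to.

Answer: Yes

Derivation:
Evaluate each term of the left-hand side for u = 2 x y + 3 \cos{\left(x \right)} + 2 e^{- y}.
Derivatives:
  u_y = 2 x - 2 e^{- y}
  u_yy = 2 e^{- y}
Terms:
  u_y = 2 x - 2 e^{- y}
  -2·u_yy = - 4 e^{- y}
Sum: LHS = 2 x - 6 e^{- y}
This is exactly the given right-hand side, so u is a solution.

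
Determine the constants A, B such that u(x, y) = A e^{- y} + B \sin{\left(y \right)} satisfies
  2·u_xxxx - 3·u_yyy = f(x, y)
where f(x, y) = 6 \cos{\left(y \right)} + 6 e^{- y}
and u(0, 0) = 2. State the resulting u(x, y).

Substitute the ansatz u = A e^{- y} + B \sin{\left(y \right)} into the left-hand side.
Derivatives of the ansatz:
  u_xxxx = 0
  u_yyy = - A e^{- y} - B \cos{\left(y \right)}
Term by term:
  2·u_xxxx = 0
  -3·u_yyy = 3 A e^{- y} + 3 B \cos{\left(y \right)}
So the left-hand side equals
  3 A e^{- y} + 3 B \cos{\left(y \right)}
This must equal f(x, y) = 6 \cos{\left(y \right)} + 6 e^{- y} identically.
Matching coefficients of the independent functions:
  [e^{- y}]:  3 A = 6
  [\cos{\left(y \right)}]:  3 B = 6
Solving: A = 2, B = 2.
Check against the point condition:
  u(0, 0) = 2  ⟹  A = 2  ✓
Hence u(x, y) = 2 \sin{\left(y \right)} + 2 e^{- y}.

Answer: u(x, y) = 2 \sin{\left(y \right)} + 2 e^{- y}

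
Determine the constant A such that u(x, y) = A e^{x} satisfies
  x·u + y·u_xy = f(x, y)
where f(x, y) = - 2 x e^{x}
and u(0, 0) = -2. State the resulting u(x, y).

Answer: u(x, y) = - 2 e^{x}

Derivation:
Substitute the ansatz u = A e^{x} into the left-hand side.
Derivatives of the ansatz:
  u_xy = 0
Term by term:
  x·u = A x e^{x}
  y·u_xy = 0
So the left-hand side equals
  A x e^{x}
This must equal f(x, y) = - 2 x e^{x} identically.
Matching coefficients of the independent functions:
  [x e^{x}]:  A = -2
Solving: A = -2.
Check against the point condition:
  u(0, 0) = -2  ⟹  A = -2  ✓
Hence u(x, y) = - 2 e^{x}.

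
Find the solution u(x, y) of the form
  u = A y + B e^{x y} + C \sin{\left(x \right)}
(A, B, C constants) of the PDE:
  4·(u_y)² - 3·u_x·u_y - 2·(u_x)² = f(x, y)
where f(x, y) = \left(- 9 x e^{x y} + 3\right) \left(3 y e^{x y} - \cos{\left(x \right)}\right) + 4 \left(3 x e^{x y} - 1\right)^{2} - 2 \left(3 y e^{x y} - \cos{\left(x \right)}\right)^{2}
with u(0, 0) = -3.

Substitute the ansatz u = A y + B e^{x y} + C \sin{\left(x \right)} into the left-hand side.
Derivatives of the ansatz:
  u_y = A + B x e^{x y}
  u_x = B y e^{x y} + C \cos{\left(x \right)}
Term by term:
  4·(u_y)² = 4 A^{2} + 8 A B x e^{x y} + 4 B^{2} x^{2} e^{2 x y}
  -3·u_x·u_y = - 3 A B y e^{x y} - 3 A C \cos{\left(x \right)} - 3 B^{2} x y e^{2 x y} - 3 B C x e^{x y} \cos{\left(x \right)}
  -2·(u_x)² = - 2 B^{2} y^{2} e^{2 x y} - 4 B C y e^{x y} \cos{\left(x \right)} - 2 C^{2} \cos^{2}{\left(x \right)}
So the left-hand side equals
  4 A^{2} + 8 A B x e^{x y} - 3 A B y e^{x y} - 3 A C \cos{\left(x \right)} + 4 B^{2} x^{2} e^{2 x y} - 3 B^{2} x y e^{2 x y} - 2 B^{2} y^{2} e^{2 x y} - 3 B C x e^{x y} \cos{\left(x \right)} - 4 B C y e^{x y} \cos{\left(x \right)} - 2 C^{2} \cos^{2}{\left(x \right)}
This must equal f(x, y) identically; expanded, f = 36 x^{2} e^{2 x y} - 27 x y e^{2 x y} + 9 x e^{x y} \cos{\left(x \right)} - 24 x e^{x y} - 18 y^{2} e^{2 x y} + 12 y e^{x y} \cos{\left(x \right)} + 9 y e^{x y} - 2 \cos^{2}{\left(x \right)} - 3 \cos{\left(x \right)} + 4.
Matching coefficients of the independent functions:
  [constant term]:  4 A^{2} = 4
  [x e^{x y}]:  8 A B = -24
  [x^{2} e^{2 x y}]:  4 B^{2} = 36
  [y e^{x y}]:  - 3 A B = 9
  [y^{2} e^{2 x y}]:  - 2 B^{2} = -18
  [x y e^{2 x y}]:  - 3 B^{2} = -27
  [x e^{x y} \cos{\left(x \right)}]:  - 3 B C = 9
  [y e^{x y} \cos{\left(x \right)}]:  - 4 B C = 12
  [\cos{\left(x \right)}]:  - 3 A C = -3
  [\cos^{2}{\left(x \right)}]:  - 2 C^{2} = -2
These equations allow (A, B, C) = (-1, 3, -1) or (1, -3, 1).
Impose the point condition(s):
  u(0, 0) = -3  ⟹  B = -3
Only A = 1, B = -3, C = 1 satisfies everything.
Hence u(x, y) = y - 3 e^{x y} + \sin{\left(x \right)}.

Answer: u(x, y) = y - 3 e^{x y} + \sin{\left(x \right)}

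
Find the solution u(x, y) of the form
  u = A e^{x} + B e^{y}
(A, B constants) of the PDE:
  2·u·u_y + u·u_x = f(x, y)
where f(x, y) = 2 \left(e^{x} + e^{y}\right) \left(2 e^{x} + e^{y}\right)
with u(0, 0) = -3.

Substitute the ansatz u = A e^{x} + B e^{y} into the left-hand side.
Derivatives of the ansatz:
  u_y = B e^{y}
  u_x = A e^{x}
Term by term:
  2·u·u_y = 2 A B e^{x} e^{y} + 2 B^{2} e^{2 y}
  u·u_x = A^{2} e^{2 x} + A B e^{x} e^{y}
So the left-hand side equals
  A^{2} e^{2 x} + 3 A B e^{x} e^{y} + 2 B^{2} e^{2 y}
This must equal f(x, y) identically; expanded, f = 4 e^{2 x} + 6 e^{x} e^{y} + 2 e^{2 y}.
Matching coefficients of the independent functions:
  [e^{x} e^{y}]:  3 A B = 6
  [e^{2 x}]:  A^{2} = 4
  [e^{2 y}]:  2 B^{2} = 2
These equations allow (A, B) = (-2, -1) or (2, 1).
Impose the point condition(s):
  u(0, 0) = -3  ⟹  A + B = -3
Only A = -2, B = -1 satisfies everything.
Hence u(x, y) = - 2 e^{x} - e^{y}.

Answer: u(x, y) = - 2 e^{x} - e^{y}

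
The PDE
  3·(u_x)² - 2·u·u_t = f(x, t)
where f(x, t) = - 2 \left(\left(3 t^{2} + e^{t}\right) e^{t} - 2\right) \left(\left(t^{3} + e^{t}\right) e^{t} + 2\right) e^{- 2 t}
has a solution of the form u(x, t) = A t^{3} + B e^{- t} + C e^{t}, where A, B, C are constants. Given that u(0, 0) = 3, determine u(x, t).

Substitute the ansatz u = A t^{3} + B e^{- t} + C e^{t} into the left-hand side.
Derivatives of the ansatz:
  u_x = 0
  u_t = 3 A t^{2} - B e^{- t} + C e^{t}
Term by term:
  3·(u_x)² = 0
  -2·u·u_t = - 6 A^{2} t^{5} + 2 A B t^{3} e^{- t} - 6 A B t^{2} e^{- t} - 2 A C t^{3} e^{t} - 6 A C t^{2} e^{t} + 2 B^{2} e^{- 2 t} - 2 C^{2} e^{2 t}
So the left-hand side equals
  - 6 A^{2} t^{5} + 2 A B t^{3} e^{- t} - 6 A B t^{2} e^{- t} - 2 A C t^{3} e^{t} - 6 A C t^{2} e^{t} + 2 B^{2} e^{- 2 t} - 2 C^{2} e^{2 t}
This must equal f(x, t) identically; expanded, f = - 6 t^{5} - 2 t^{3} e^{t} + 4 t^{3} e^{- t} - 6 t^{2} e^{t} - 12 t^{2} e^{- t} - 2 e^{2 t} + 8 e^{- 2 t}.
Matching coefficients of the independent functions:
  [t^{5}]:  - 6 A^{2} = -6
  [t^{2} e^{- t}]:  - 6 A B = -12
  [t^{2} e^{t}]:  - 6 A C = -6
  [t^{3} e^{- t}]:  2 A B = 4
  [t^{3} e^{t}]:  - 2 A C = -2
  [e^{- 2 t}]:  2 B^{2} = 8
  [e^{2 t}]:  - 2 C^{2} = -2
These equations allow (A, B, C) = (-1, -2, -1) or (1, 2, 1).
Impose the point condition(s):
  u(0, 0) = 3  ⟹  B + C = 3
Only A = 1, B = 2, C = 1 satisfies everything.
Hence u(x, t) = t^{3} + e^{t} + 2 e^{- t}.

Answer: u(x, t) = t^{3} + e^{t} + 2 e^{- t}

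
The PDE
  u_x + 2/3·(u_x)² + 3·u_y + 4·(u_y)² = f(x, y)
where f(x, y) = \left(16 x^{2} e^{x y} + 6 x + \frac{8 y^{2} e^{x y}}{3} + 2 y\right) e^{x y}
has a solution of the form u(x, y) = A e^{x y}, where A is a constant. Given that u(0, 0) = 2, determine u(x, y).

Answer: u(x, y) = 2 e^{x y}

Derivation:
Substitute the ansatz u = A e^{x y} into the left-hand side.
Derivatives of the ansatz:
  u_x = A y e^{x y}
  u_y = A x e^{x y}
Term by term:
  u_x = A y e^{x y}
  2/3·(u_x)² = \frac{2 A^{2} y^{2} e^{2 x y}}{3}
  3·u_y = 3 A x e^{x y}
  4·(u_y)² = 4 A^{2} x^{2} e^{2 x y}
So the left-hand side equals
  4 A^{2} x^{2} e^{2 x y} + \frac{2 A^{2} y^{2} e^{2 x y}}{3} + 3 A x e^{x y} + A y e^{x y}
This must equal f(x, y) identically; expanded, f = 16 x^{2} e^{2 x y} + 6 x e^{x y} + \frac{8 y^{2} e^{2 x y}}{3} + 2 y e^{x y}.
Matching coefficients of the independent functions:
  [x e^{x y}]:  3 A = 6
  [x^{2} e^{2 x y}]:  4 A^{2} = 16
  [y e^{x y}]:  A = 2
  [y^{2} e^{2 x y}]:  \frac{2 A^{2}}{3} = \frac{8}{3}
Solving: A = 2.
Check against the point condition:
  u(0, 0) = 2  ⟹  A = 2  ✓
Hence u(x, y) = 2 e^{x y}.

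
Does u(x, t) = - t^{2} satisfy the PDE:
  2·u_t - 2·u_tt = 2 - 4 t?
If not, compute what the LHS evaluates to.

Answer: No, the LHS evaluates to 4 - 4 t

Derivation:
Evaluate each term of the left-hand side for u = - t^{2}.
Derivatives:
  u_t = - 2 t
  u_tt = -2
Terms:
  2·u_t = - 4 t
  -2·u_tt = 4
Sum: LHS = 4 - 4 t
Given right-hand side: 2 - 4 t. Difference LHS − RHS = 2 ≠ 0, so u is not a solution.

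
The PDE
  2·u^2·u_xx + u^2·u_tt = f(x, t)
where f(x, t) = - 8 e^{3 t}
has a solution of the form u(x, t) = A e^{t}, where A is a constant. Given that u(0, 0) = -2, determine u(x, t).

Substitute the ansatz u = A e^{t} into the left-hand side.
Derivatives of the ansatz:
  u_xx = 0
  u_tt = A e^{t}
Term by term:
  2·u^2·u_xx = 0
  u^2·u_tt = A^{3} e^{3 t}
So the left-hand side equals
  A^{3} e^{3 t}
This must equal f(x, t) = - 8 e^{3 t} identically.
Matching coefficients of the independent functions:
  [e^{3 t}]:  A^{3} = -8
Solving: A = -2.
Check against the point condition:
  u(0, 0) = -2  ⟹  A = -2  ✓
Hence u(x, t) = - 2 e^{t}.

Answer: u(x, t) = - 2 e^{t}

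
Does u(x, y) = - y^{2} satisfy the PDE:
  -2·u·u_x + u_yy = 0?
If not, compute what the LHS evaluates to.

Evaluate each term of the left-hand side for u = - y^{2}.
Derivatives:
  u_x = 0
  u_yy = -2
Terms:
  -2·u·u_x = 0
  u_yy = -2
Sum: LHS = -2
Given right-hand side: 0. Difference LHS − RHS = -2 ≠ 0, so u is not a solution.

Answer: No, the LHS evaluates to -2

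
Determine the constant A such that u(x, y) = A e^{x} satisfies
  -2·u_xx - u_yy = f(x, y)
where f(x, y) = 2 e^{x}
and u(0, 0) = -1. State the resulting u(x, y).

Substitute the ansatz u = A e^{x} into the left-hand side.
Derivatives of the ansatz:
  u_xx = A e^{x}
  u_yy = 0
Term by term:
  -2·u_xx = - 2 A e^{x}
  -u_yy = 0
So the left-hand side equals
  - 2 A e^{x}
This must equal f(x, y) = 2 e^{x} identically.
Matching coefficients of the independent functions:
  [e^{x}]:  - 2 A = 2
Solving: A = -1.
Check against the point condition:
  u(0, 0) = -1  ⟹  A = -1  ✓
Hence u(x, y) = - e^{x}.

Answer: u(x, y) = - e^{x}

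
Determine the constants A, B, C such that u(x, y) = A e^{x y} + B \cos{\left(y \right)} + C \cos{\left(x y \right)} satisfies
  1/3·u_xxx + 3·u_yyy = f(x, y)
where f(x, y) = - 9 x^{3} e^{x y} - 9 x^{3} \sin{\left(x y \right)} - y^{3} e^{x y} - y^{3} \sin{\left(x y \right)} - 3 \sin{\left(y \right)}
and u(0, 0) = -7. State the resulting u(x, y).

Substitute the ansatz u = A e^{x y} + B \cos{\left(y \right)} + C \cos{\left(x y \right)} into the left-hand side.
Derivatives of the ansatz:
  u_xxx = A y^{3} e^{x y} + C y^{3} \sin{\left(x y \right)}
  u_yyy = A x^{3} e^{x y} + B \sin{\left(y \right)} + C x^{3} \sin{\left(x y \right)}
Term by term:
  1/3·u_xxx = \frac{A y^{3} e^{x y}}{3} + \frac{C y^{3} \sin{\left(x y \right)}}{3}
  3·u_yyy = 3 A x^{3} e^{x y} + 3 B \sin{\left(y \right)} + 3 C x^{3} \sin{\left(x y \right)}
So the left-hand side equals
  3 A x^{3} e^{x y} + \frac{A y^{3} e^{x y}}{3} + 3 B \sin{\left(y \right)} + 3 C x^{3} \sin{\left(x y \right)} + \frac{C y^{3} \sin{\left(x y \right)}}{3}
This must equal f(x, y) = - 9 x^{3} e^{x y} - 9 x^{3} \sin{\left(x y \right)} - y^{3} e^{x y} - y^{3} \sin{\left(x y \right)} - 3 \sin{\left(y \right)} identically.
Matching coefficients of the independent functions:
  [x^{3} e^{x y}]:  3 A = -9
  [x^{3} \sin{\left(x y \right)}]:  3 C = -9
  [y^{3} e^{x y}]:  \frac{A}{3} = -1
  [y^{3} \sin{\left(x y \right)}]:  \frac{C}{3} = -1
  [\sin{\left(y \right)}]:  3 B = -3
Solving: A = -3, B = -1, C = -3.
Check against the point condition:
  u(0, 0) = -7  ⟹  A + B + C = -7  ✓
Hence u(x, y) = - 3 e^{x y} - \cos{\left(y \right)} - 3 \cos{\left(x y \right)}.

Answer: u(x, y) = - 3 e^{x y} - \cos{\left(y \right)} - 3 \cos{\left(x y \right)}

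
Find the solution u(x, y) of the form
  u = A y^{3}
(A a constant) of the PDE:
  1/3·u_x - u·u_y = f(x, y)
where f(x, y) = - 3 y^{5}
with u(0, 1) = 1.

Substitute the ansatz u = A y^{3} into the left-hand side.
Derivatives of the ansatz:
  u_x = 0
  u_y = 3 A y^{2}
Term by term:
  1/3·u_x = 0
  -u·u_y = - 3 A^{2} y^{5}
So the left-hand side equals
  - 3 A^{2} y^{5}
This must equal f(x, y) = - 3 y^{5} identically.
Matching coefficients of the independent functions:
  [y^{5}]:  - 3 A^{2} = -3
These equations allow (A) = (-1) or (1).
Impose the point condition(s):
  u(0, 1) = 1  ⟹  A = 1
Only A = 1 satisfies everything.
Hence u(x, y) = y^{3}.

Answer: u(x, y) = y^{3}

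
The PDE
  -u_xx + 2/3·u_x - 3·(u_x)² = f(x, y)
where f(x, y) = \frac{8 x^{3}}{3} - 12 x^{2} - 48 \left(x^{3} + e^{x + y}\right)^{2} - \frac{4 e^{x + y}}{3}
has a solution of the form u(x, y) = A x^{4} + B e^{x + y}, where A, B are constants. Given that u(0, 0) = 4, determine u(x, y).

Substitute the ansatz u = A x^{4} + B e^{x + y} into the left-hand side.
Derivatives of the ansatz:
  u_xx = 12 A x^{2} + B e^{x} e^{y}
  u_x = 4 A x^{3} + B e^{x} e^{y}
Term by term:
  -u_xx = - 12 A x^{2} - B e^{x} e^{y}
  2/3·u_x = \frac{8 A x^{3}}{3} + \frac{2 B e^{x} e^{y}}{3}
  -3·(u_x)² = - 48 A^{2} x^{6} - 24 A B x^{3} e^{x} e^{y} - 3 B^{2} e^{2 x} e^{2 y}
So the left-hand side equals
  - 48 A^{2} x^{6} - 24 A B x^{3} e^{x} e^{y} + \frac{8 A x^{3}}{3} - 12 A x^{2} - 3 B^{2} e^{2 x} e^{2 y} - \frac{B e^{x} e^{y}}{3}
This must equal f(x, y) identically; expanded, f = - 48 x^{6} - 96 x^{3} e^{x} e^{y} + \frac{8 x^{3}}{3} - 12 x^{2} - 48 e^{2 x} e^{2 y} - \frac{4 e^{x} e^{y}}{3}.
Matching coefficients of the independent functions:
  [x^{2}]:  - 12 A = -12
  [x^{3}]:  \frac{8 A}{3} = \frac{8}{3}
  [x^{6}]:  - 48 A^{2} = -48
  [e^{x} e^{y}]:  - \frac{B}{3} = - \frac{4}{3}
  [e^{2 x} e^{2 y}]:  - 3 B^{2} = -48
  [x^{3} e^{x} e^{y}]:  - 24 A B = -96
Solving: A = 1, B = 4.
Check against the point condition:
  u(0, 0) = 4  ⟹  B = 4  ✓
Hence u(x, y) = x^{4} + 4 e^{x + y}.

Answer: u(x, y) = x^{4} + 4 e^{x + y}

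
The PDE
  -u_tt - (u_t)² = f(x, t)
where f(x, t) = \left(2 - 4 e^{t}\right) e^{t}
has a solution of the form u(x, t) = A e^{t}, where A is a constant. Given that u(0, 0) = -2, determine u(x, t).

Substitute the ansatz u = A e^{t} into the left-hand side.
Derivatives of the ansatz:
  u_tt = A e^{t}
  u_t = A e^{t}
Term by term:
  -u_tt = - A e^{t}
  -(u_t)² = - A^{2} e^{2 t}
So the left-hand side equals
  - A^{2} e^{2 t} - A e^{t}
This must equal f(x, t) identically; expanded, f = - 4 e^{2 t} + 2 e^{t}.
Matching coefficients of the independent functions:
  [e^{t}]:  - A = 2
  [e^{2 t}]:  - A^{2} = -4
Solving: A = -2.
Check against the point condition:
  u(0, 0) = -2  ⟹  A = -2  ✓
Hence u(x, t) = - 2 e^{t}.

Answer: u(x, t) = - 2 e^{t}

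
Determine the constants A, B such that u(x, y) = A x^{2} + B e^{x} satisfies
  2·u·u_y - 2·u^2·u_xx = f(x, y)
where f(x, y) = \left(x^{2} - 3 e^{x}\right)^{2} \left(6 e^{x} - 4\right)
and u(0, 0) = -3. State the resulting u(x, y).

Substitute the ansatz u = A x^{2} + B e^{x} into the left-hand side.
Derivatives of the ansatz:
  u_y = 0
  u_xx = 2 A + B e^{x}
Term by term:
  2·u·u_y = 0
  -2·u^2·u_xx = - 4 A^{3} x^{4} - 2 A^{2} B x^{4} e^{x} - 8 A^{2} B x^{2} e^{x} - 4 A B^{2} x^{2} e^{2 x} - 4 A B^{2} e^{2 x} - 2 B^{3} e^{3 x}
So the left-hand side equals
  - 4 A^{3} x^{4} - 2 A^{2} B x^{4} e^{x} - 8 A^{2} B x^{2} e^{x} - 4 A B^{2} x^{2} e^{2 x} - 4 A B^{2} e^{2 x} - 2 B^{3} e^{3 x}
This must equal f(x, y) identically; expanded, f = 6 x^{4} e^{x} - 4 x^{4} - 36 x^{2} e^{2 x} + 24 x^{2} e^{x} + 54 e^{3 x} - 36 e^{2 x}.
Matching coefficients of the independent functions:
  [x^{4}]:  - 4 A^{3} = -4
  [x^{2} e^{x}]:  - 8 A^{2} B = 24
  [x^{2} e^{2 x}, e^{2 x}]:  - 4 A B^{2} = -36
  [x^{4} e^{x}]:  - 2 A^{2} B = 6
  [e^{3 x}]:  - 2 B^{3} = 54
Solving: A = 1, B = -3.
Check against the point condition:
  u(0, 0) = -3  ⟹  B = -3  ✓
Hence u(x, y) = x^{2} - 3 e^{x}.

Answer: u(x, y) = x^{2} - 3 e^{x}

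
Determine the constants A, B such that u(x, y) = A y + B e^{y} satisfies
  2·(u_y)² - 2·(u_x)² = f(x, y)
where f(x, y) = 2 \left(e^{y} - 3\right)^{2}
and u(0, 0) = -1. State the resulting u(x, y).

Substitute the ansatz u = A y + B e^{y} into the left-hand side.
Derivatives of the ansatz:
  u_y = A + B e^{y}
  u_x = 0
Term by term:
  2·(u_y)² = 2 A^{2} + 4 A B e^{y} + 2 B^{2} e^{2 y}
  -2·(u_x)² = 0
So the left-hand side equals
  2 A^{2} + 4 A B e^{y} + 2 B^{2} e^{2 y}
This must equal f(x, y) identically; expanded, f = 2 e^{2 y} - 12 e^{y} + 18.
Matching coefficients of the independent functions:
  [constant term]:  2 A^{2} = 18
  [e^{y}]:  4 A B = -12
  [e^{2 y}]:  2 B^{2} = 2
These equations allow (A, B) = (-3, 1) or (3, -1).
Impose the point condition(s):
  u(0, 0) = -1  ⟹  B = -1
Only A = 3, B = -1 satisfies everything.
Hence u(x, y) = 3 y - e^{y}.

Answer: u(x, y) = 3 y - e^{y}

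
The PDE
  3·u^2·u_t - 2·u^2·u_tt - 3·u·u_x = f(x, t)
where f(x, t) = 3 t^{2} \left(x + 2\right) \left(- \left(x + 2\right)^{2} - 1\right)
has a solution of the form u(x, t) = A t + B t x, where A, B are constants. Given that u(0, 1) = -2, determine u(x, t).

Substitute the ansatz u = A t + B t x into the left-hand side.
Derivatives of the ansatz:
  u_t = A + B x
  u_tt = 0
  u_x = B t
Term by term:
  3·u^2·u_t = 3 A^{3} t^{2} + 9 A^{2} B t^{2} x + 9 A B^{2} t^{2} x^{2} + 3 B^{3} t^{2} x^{3}
  -2·u^2·u_tt = 0
  -3·u·u_x = - 3 A B t^{2} - 3 B^{2} t^{2} x
So the left-hand side equals
  3 A^{3} t^{2} + 9 A^{2} B t^{2} x + 9 A B^{2} t^{2} x^{2} - 3 A B t^{2} + 3 B^{3} t^{2} x^{3} - 3 B^{2} t^{2} x
This must equal f(x, t) identically; expanded, f = - 3 t^{2} x^{3} - 18 t^{2} x^{2} - 39 t^{2} x - 30 t^{2}.
Matching coefficients of the independent functions:
  [t^{2}]:  3 A^{3} - 3 A B = -30
  [t^{2} x]:  9 A^{2} B - 3 B^{2} = -39
  [t^{2} x^{2}]:  9 A B^{2} = -18
  [t^{2} x^{3}]:  3 B^{3} = -3
Solving: A = -2, B = -1.
Check against the point condition:
  u(0, 1) = -2  ⟹  A = -2  ✓
Hence u(x, t) = - t x - 2 t.

Answer: u(x, t) = - t x - 2 t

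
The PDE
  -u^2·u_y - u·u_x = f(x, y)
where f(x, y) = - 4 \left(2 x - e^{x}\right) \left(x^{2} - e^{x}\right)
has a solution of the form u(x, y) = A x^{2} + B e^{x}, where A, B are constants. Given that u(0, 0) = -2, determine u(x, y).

Substitute the ansatz u = A x^{2} + B e^{x} into the left-hand side.
Derivatives of the ansatz:
  u_y = 0
  u_x = 2 A x + B e^{x}
Term by term:
  -u^2·u_y = 0
  -u·u_x = - 2 A^{2} x^{3} - A B x^{2} e^{x} - 2 A B x e^{x} - B^{2} e^{2 x}
So the left-hand side equals
  - 2 A^{2} x^{3} - A B x^{2} e^{x} - 2 A B x e^{x} - B^{2} e^{2 x}
This must equal f(x, y) identically; expanded, f = - 8 x^{3} + 4 x^{2} e^{x} + 8 x e^{x} - 4 e^{2 x}.
Matching coefficients of the independent functions:
  [x^{3}]:  - 2 A^{2} = -8
  [x e^{x}]:  - 2 A B = 8
  [x^{2} e^{x}]:  - A B = 4
  [e^{2 x}]:  - B^{2} = -4
These equations allow (A, B) = (-2, 2) or (2, -2).
Impose the point condition(s):
  u(0, 0) = -2  ⟹  B = -2
Only A = 2, B = -2 satisfies everything.
Hence u(x, y) = 2 x^{2} - 2 e^{x}.

Answer: u(x, y) = 2 x^{2} - 2 e^{x}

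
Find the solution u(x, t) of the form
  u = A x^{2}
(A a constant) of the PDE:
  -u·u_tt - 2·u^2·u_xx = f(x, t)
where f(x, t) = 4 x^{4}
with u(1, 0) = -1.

Substitute the ansatz u = A x^{2} into the left-hand side.
Derivatives of the ansatz:
  u_tt = 0
  u_xx = 2 A
Term by term:
  -u·u_tt = 0
  -2·u^2·u_xx = - 4 A^{3} x^{4}
So the left-hand side equals
  - 4 A^{3} x^{4}
This must equal f(x, t) = 4 x^{4} identically.
Matching coefficients of the independent functions:
  [x^{4}]:  - 4 A^{3} = 4
Solving: A = -1.
Check against the point condition:
  u(1, 0) = -1  ⟹  A = -1  ✓
Hence u(x, t) = - x^{2}.

Answer: u(x, t) = - x^{2}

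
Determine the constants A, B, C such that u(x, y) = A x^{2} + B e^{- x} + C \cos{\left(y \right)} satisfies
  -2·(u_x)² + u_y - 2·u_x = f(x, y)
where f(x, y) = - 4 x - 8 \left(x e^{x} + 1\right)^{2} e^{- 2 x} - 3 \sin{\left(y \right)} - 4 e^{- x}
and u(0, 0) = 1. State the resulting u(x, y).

Substitute the ansatz u = A x^{2} + B e^{- x} + C \cos{\left(y \right)} into the left-hand side.
Derivatives of the ansatz:
  u_x = 2 A x - B e^{- x}
  u_y = - C \sin{\left(y \right)}
Term by term:
  -2·(u_x)² = - 8 A^{2} x^{2} + 8 A B x e^{- x} - 2 B^{2} e^{- 2 x}
  u_y = - C \sin{\left(y \right)}
  -2·u_x = - 4 A x + 2 B e^{- x}
So the left-hand side equals
  - 8 A^{2} x^{2} + 8 A B x e^{- x} - 4 A x - 2 B^{2} e^{- 2 x} + 2 B e^{- x} - C \sin{\left(y \right)}
This must equal f(x, y) identically; expanded, f = - 8 x^{2} - 4 x - 16 x e^{- x} - 3 \sin{\left(y \right)} - 4 e^{- x} - 8 e^{- 2 x}.
Matching coefficients of the independent functions:
  [x]:  - 4 A = -4
  [x^{2}]:  - 8 A^{2} = -8
  [x e^{- x}]:  8 A B = -16
  [e^{- 2 x}]:  - 2 B^{2} = -8
  [e^{- x}]:  2 B = -4
  [\sin{\left(y \right)}]:  - C = -3
Solving: A = 1, B = -2, C = 3.
Check against the point condition:
  u(0, 0) = 1  ⟹  B + C = 1  ✓
Hence u(x, y) = x^{2} + 3 \cos{\left(y \right)} - 2 e^{- x}.

Answer: u(x, y) = x^{2} + 3 \cos{\left(y \right)} - 2 e^{- x}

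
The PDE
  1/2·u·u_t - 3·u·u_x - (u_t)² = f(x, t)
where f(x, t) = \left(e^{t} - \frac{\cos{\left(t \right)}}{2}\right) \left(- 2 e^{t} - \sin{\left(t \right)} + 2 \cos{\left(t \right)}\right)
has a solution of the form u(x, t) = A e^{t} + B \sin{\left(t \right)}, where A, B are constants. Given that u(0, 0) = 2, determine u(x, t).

Substitute the ansatz u = A e^{t} + B \sin{\left(t \right)} into the left-hand side.
Derivatives of the ansatz:
  u_t = A e^{t} + B \cos{\left(t \right)}
  u_x = 0
Term by term:
  1/2·u·u_t = \frac{A^{2} e^{2 t}}{2} + \frac{A B e^{t} \sin{\left(t \right)}}{2} + \frac{A B e^{t} \cos{\left(t \right)}}{2} + \frac{B^{2} \sin{\left(t \right)} \cos{\left(t \right)}}{2}
  -3·u·u_x = 0
  -(u_t)² = - A^{2} e^{2 t} - 2 A B e^{t} \cos{\left(t \right)} - B^{2} \cos^{2}{\left(t \right)}
So the left-hand side equals
  - \frac{A^{2} e^{2 t}}{2} + \frac{A B e^{t} \sin{\left(t \right)}}{2} - \frac{3 A B e^{t} \cos{\left(t \right)}}{2} + \frac{B^{2} \sin{\left(t \right)} \cos{\left(t \right)}}{2} - B^{2} \cos^{2}{\left(t \right)}
This must equal f(x, t) identically; expanded, f = - 2 e^{2 t} - e^{t} \sin{\left(t \right)} + 3 e^{t} \cos{\left(t \right)} + \frac{\sin{\left(t \right)} \cos{\left(t \right)}}{2} - \cos^{2}{\left(t \right)}.
Matching coefficients of the independent functions:
  [e^{t} \sin{\left(t \right)}]:  \frac{A B}{2} = -1
  [e^{t} \cos{\left(t \right)}]:  - \frac{3 A B}{2} = 3
  [\sin{\left(t \right)} \cos{\left(t \right)}]:  \frac{B^{2}}{2} = \frac{1}{2}
  [e^{2 t}]:  - \frac{A^{2}}{2} = -2
  [\cos^{2}{\left(t \right)}]:  - B^{2} = -1
These equations allow (A, B) = (-2, 1) or (2, -1).
Impose the point condition(s):
  u(0, 0) = 2  ⟹  A = 2
Only A = 2, B = -1 satisfies everything.
Hence u(x, t) = 2 e^{t} - \sin{\left(t \right)}.

Answer: u(x, t) = 2 e^{t} - \sin{\left(t \right)}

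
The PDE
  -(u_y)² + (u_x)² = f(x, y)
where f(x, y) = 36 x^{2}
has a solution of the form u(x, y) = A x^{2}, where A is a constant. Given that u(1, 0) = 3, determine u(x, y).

Substitute the ansatz u = A x^{2} into the left-hand side.
Derivatives of the ansatz:
  u_y = 0
  u_x = 2 A x
Term by term:
  -(u_y)² = 0
  (u_x)² = 4 A^{2} x^{2}
So the left-hand side equals
  4 A^{2} x^{2}
This must equal f(x, y) = 36 x^{2} identically.
Matching coefficients of the independent functions:
  [x^{2}]:  4 A^{2} = 36
These equations allow (A) = (-3) or (3).
Impose the point condition(s):
  u(1, 0) = 3  ⟹  A = 3
Only A = 3 satisfies everything.
Hence u(x, y) = 3 x^{2}.

Answer: u(x, y) = 3 x^{2}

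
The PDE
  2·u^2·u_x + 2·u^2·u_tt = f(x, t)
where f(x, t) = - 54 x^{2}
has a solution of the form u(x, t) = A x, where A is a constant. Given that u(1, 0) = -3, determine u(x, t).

Answer: u(x, t) = - 3 x

Derivation:
Substitute the ansatz u = A x into the left-hand side.
Derivatives of the ansatz:
  u_x = A
  u_tt = 0
Term by term:
  2·u^2·u_x = 2 A^{3} x^{2}
  2·u^2·u_tt = 0
So the left-hand side equals
  2 A^{3} x^{2}
This must equal f(x, t) = - 54 x^{2} identically.
Matching coefficients of the independent functions:
  [x^{2}]:  2 A^{3} = -54
Solving: A = -3.
Check against the point condition:
  u(1, 0) = -3  ⟹  A = -3  ✓
Hence u(x, t) = - 3 x.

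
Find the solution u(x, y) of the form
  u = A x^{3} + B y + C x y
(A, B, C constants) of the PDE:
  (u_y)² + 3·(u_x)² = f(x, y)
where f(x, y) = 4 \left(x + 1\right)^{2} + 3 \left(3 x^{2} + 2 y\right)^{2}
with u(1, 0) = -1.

Answer: u(x, y) = - x^{3} - 2 x y - 2 y

Derivation:
Substitute the ansatz u = A x^{3} + B y + C x y into the left-hand side.
Derivatives of the ansatz:
  u_y = B + C x
  u_x = 3 A x^{2} + C y
Term by term:
  (u_y)² = B^{2} + 2 B C x + C^{2} x^{2}
  3·(u_x)² = 27 A^{2} x^{4} + 18 A C x^{2} y + 3 C^{2} y^{2}
So the left-hand side equals
  27 A^{2} x^{4} + 18 A C x^{2} y + B^{2} + 2 B C x + C^{2} x^{2} + 3 C^{2} y^{2}
This must equal f(x, y) identically; expanded, f = 27 x^{4} + 36 x^{2} y + 4 x^{2} + 8 x + 12 y^{2} + 4.
Matching coefficients of the independent functions:
  [constant term]:  B^{2} = 4
  [x]:  2 B C = 8
  [x^{2}]:  C^{2} = 4
  [x^{4}]:  27 A^{2} = 27
  [y^{2}]:  3 C^{2} = 12
  [x^{2} y]:  18 A C = 36
These equations allow (A, B, C) = (-1, -2, -2) or (1, 2, 2).
Impose the point condition(s):
  u(1, 0) = -1  ⟹  A = -1
Only A = -1, B = -2, C = -2 satisfies everything.
Hence u(x, y) = - x^{3} - 2 x y - 2 y.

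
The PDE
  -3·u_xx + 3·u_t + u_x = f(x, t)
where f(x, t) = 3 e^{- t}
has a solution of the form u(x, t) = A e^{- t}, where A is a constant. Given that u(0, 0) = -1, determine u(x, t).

Substitute the ansatz u = A e^{- t} into the left-hand side.
Derivatives of the ansatz:
  u_xx = 0
  u_t = - A e^{- t}
  u_x = 0
Term by term:
  -3·u_xx = 0
  3·u_t = - 3 A e^{- t}
  u_x = 0
So the left-hand side equals
  - 3 A e^{- t}
This must equal f(x, t) = 3 e^{- t} identically.
Matching coefficients of the independent functions:
  [e^{- t}]:  - 3 A = 3
Solving: A = -1.
Check against the point condition:
  u(0, 0) = -1  ⟹  A = -1  ✓
Hence u(x, t) = - e^{- t}.

Answer: u(x, t) = - e^{- t}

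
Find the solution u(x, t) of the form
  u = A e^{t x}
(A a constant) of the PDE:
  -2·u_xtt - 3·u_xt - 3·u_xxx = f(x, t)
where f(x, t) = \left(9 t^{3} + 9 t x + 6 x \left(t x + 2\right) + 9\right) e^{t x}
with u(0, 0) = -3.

Answer: u(x, t) = - 3 e^{t x}

Derivation:
Substitute the ansatz u = A e^{t x} into the left-hand side.
Derivatives of the ansatz:
  u_xtt = A t x^{2} e^{t x} + 2 A x e^{t x}
  u_xt = A t x e^{t x} + A e^{t x}
  u_xxx = A t^{3} e^{t x}
Term by term:
  -2·u_xtt = - 2 A t x^{2} e^{t x} - 4 A x e^{t x}
  -3·u_xt = - 3 A t x e^{t x} - 3 A e^{t x}
  -3·u_xxx = - 3 A t^{3} e^{t x}
So the left-hand side equals
  - 3 A t^{3} e^{t x} - 2 A t x^{2} e^{t x} - 3 A t x e^{t x} - 4 A x e^{t x} - 3 A e^{t x}
This must equal f(x, t) identically; expanded, f = 9 t^{3} e^{t x} + 6 t x^{2} e^{t x} + 9 t x e^{t x} + 12 x e^{t x} + 9 e^{t x}.
Matching coefficients of the independent functions:
  [t^{3} e^{t x}, t x e^{t x}, e^{t x}]:  - 3 A = 9
  [x e^{t x}]:  - 4 A = 12
  [t x^{2} e^{t x}]:  - 2 A = 6
Solving: A = -3.
Check against the point condition:
  u(0, 0) = -3  ⟹  A = -3  ✓
Hence u(x, t) = - 3 e^{t x}.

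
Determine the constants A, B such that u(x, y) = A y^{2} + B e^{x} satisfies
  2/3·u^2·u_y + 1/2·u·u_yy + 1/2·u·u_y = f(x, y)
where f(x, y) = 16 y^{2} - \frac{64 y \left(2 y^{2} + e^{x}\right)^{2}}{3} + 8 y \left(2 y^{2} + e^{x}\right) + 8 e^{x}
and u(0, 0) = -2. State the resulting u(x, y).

Answer: u(x, y) = - 4 y^{2} - 2 e^{x}

Derivation:
Substitute the ansatz u = A y^{2} + B e^{x} into the left-hand side.
Derivatives of the ansatz:
  u_y = 2 A y
  u_yy = 2 A
Term by term:
  2/3·u^2·u_y = \frac{4 A^{3} y^{5}}{3} + \frac{8 A^{2} B y^{3} e^{x}}{3} + \frac{4 A B^{2} y e^{2 x}}{3}
  1/2·u·u_yy = A^{2} y^{2} + A B e^{x}
  1/2·u·u_y = A^{2} y^{3} + A B y e^{x}
So the left-hand side equals
  \frac{4 A^{3} y^{5}}{3} + \frac{8 A^{2} B y^{3} e^{x}}{3} + A^{2} y^{3} + A^{2} y^{2} + \frac{4 A B^{2} y e^{2 x}}{3} + A B y e^{x} + A B e^{x}
This must equal f(x, y) identically; expanded, f = - \frac{256 y^{5}}{3} - \frac{256 y^{3} e^{x}}{3} + 16 y^{3} + 16 y^{2} - \frac{64 y e^{2 x}}{3} + 8 y e^{x} + 8 e^{x}.
Matching coefficients of the independent functions:
  [y^{2}, y^{3}]:  A^{2} = 16
  [y^{5}]:  \frac{4 A^{3}}{3} = - \frac{256}{3}
  [y e^{x}, e^{x}]:  A B = 8
  [y e^{2 x}]:  \frac{4 A B^{2}}{3} = - \frac{64}{3}
  [y^{3} e^{x}]:  \frac{8 A^{2} B}{3} = - \frac{256}{3}
Solving: A = -4, B = -2.
Check against the point condition:
  u(0, 0) = -2  ⟹  B = -2  ✓
Hence u(x, y) = - 4 y^{2} - 2 e^{x}.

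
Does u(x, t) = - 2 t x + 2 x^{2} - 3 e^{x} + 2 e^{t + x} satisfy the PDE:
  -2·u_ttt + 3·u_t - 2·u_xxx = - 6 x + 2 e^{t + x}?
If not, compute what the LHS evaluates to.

Evaluate each term of the left-hand side for u = - 2 t x + 2 x^{2} - 3 e^{x} + 2 e^{t + x}.
Derivatives:
  u_ttt = 2 e^{t} e^{x}
  u_t = - 2 x + 2 e^{t} e^{x}
  u_xxx = 2 e^{t} e^{x} - 3 e^{x}
Terms:
  -2·u_ttt = - 4 e^{t + x}
  3·u_t = - 6 x + 6 e^{t + x}
  -2·u_xxx = \left(6 - 4 e^{t}\right) e^{x}
Sum: LHS = - 6 x + 6 e^{x} - 2 e^{t + x}
Given right-hand side: - 6 x + 2 e^{t + x}. Difference LHS − RHS = \left(6 - 4 e^{t}\right) e^{x} ≠ 0, so u is not a solution.

Answer: No, the LHS evaluates to - 6 x + 6 e^{x} - 2 e^{t + x}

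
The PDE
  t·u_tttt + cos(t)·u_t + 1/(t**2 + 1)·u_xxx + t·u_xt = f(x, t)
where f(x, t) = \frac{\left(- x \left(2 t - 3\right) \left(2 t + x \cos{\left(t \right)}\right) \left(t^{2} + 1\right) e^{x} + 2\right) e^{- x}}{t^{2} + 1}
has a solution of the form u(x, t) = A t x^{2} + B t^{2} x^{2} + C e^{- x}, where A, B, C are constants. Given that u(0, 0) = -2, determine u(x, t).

Answer: u(x, t) = - t^{2} x^{2} + 3 t x^{2} - 2 e^{- x}

Derivation:
Substitute the ansatz u = A t x^{2} + B t^{2} x^{2} + C e^{- x} into the left-hand side.
Derivatives of the ansatz:
  u_tttt = 0
  u_t = A x^{2} + 2 B t x^{2}
  u_xxx = - C e^{- x}
  u_xt = 2 A x + 4 B t x
Term by term:
  t·u_tttt = 0
  cos(t)·u_t = A x^{2} \cos{\left(t \right)} + 2 B t x^{2} \cos{\left(t \right)}
  1/(t**2 + 1)·u_xxx = - \frac{C}{t^{2} e^{x} + e^{x}}
  t·u_xt = 2 A t x + 4 B t^{2} x
So the left-hand side equals
  2 A t x + A x^{2} \cos{\left(t \right)} + 4 B t^{2} x + 2 B t x^{2} \cos{\left(t \right)} - \frac{C}{t^{2} e^{x} + e^{x}}
This must equal f(x, t) identically; expanded, f = - 4 t^{2} x - 2 t x^{2} \cos{\left(t \right)} + 6 t x + 3 x^{2} \cos{\left(t \right)} + \frac{2}{t^{2} e^{x} + e^{x}}.
Matching coefficients of the independent functions:
  [t x]:  2 A = 6
  [t^{2} x]:  4 B = -4
  [x^{2} \cos{\left(t \right)}]:  A = 3
  [t x^{2} \cos{\left(t \right)}]:  2 B = -2
  [\frac{1}{t^{2} e^{x} + e^{x}}]:  - C = 2
Solving: A = 3, B = -1, C = -2.
Check against the point condition:
  u(0, 0) = -2  ⟹  C = -2  ✓
Hence u(x, t) = - t^{2} x^{2} + 3 t x^{2} - 2 e^{- x}.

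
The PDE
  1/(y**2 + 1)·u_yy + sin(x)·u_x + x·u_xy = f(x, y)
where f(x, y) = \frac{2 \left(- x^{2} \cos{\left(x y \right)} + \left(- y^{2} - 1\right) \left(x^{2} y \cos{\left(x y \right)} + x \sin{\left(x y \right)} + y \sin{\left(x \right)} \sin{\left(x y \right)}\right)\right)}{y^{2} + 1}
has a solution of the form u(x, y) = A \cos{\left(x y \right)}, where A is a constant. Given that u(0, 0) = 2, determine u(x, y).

Substitute the ansatz u = A \cos{\left(x y \right)} into the left-hand side.
Derivatives of the ansatz:
  u_yy = - A x^{2} \cos{\left(x y \right)}
  u_x = - A y \sin{\left(x y \right)}
  u_xy = - A x y \cos{\left(x y \right)} - A \sin{\left(x y \right)}
Term by term:
  1/(y**2 + 1)·u_yy = - \frac{A x^{2} \cos{\left(x y \right)}}{y^{2} + 1}
  sin(x)·u_x = - A y \sin{\left(x \right)} \sin{\left(x y \right)}
  x·u_xy = - A x^{2} y \cos{\left(x y \right)} - A x \sin{\left(x y \right)}
So the left-hand side equals
  - A x^{2} y \cos{\left(x y \right)} - \frac{A x^{2} \cos{\left(x y \right)}}{y^{2} + 1} - A x \sin{\left(x y \right)} - A y \sin{\left(x \right)} \sin{\left(x y \right)}
This must equal f(x, y) identically; expanded, f = - 2 x^{2} y \cos{\left(x y \right)} - \frac{2 x^{2} \cos{\left(x y \right)}}{y^{2} + 1} - 2 x \sin{\left(x y \right)} - 2 y \sin{\left(x \right)} \sin{\left(x y \right)}.
Matching coefficients of the independent functions:
  [x \sin{\left(x y \right)}, x^{2} y \cos{\left(x y \right)}, \frac{x^{2} \cos{\left(x y \right)}}{y^{2} + 1}, y \sin{\left(x \right)} \sin{\left(x y \right)}]:  - A = -2
Solving: A = 2.
Check against the point condition:
  u(0, 0) = 2  ⟹  A = 2  ✓
Hence u(x, y) = 2 \cos{\left(x y \right)}.

Answer: u(x, y) = 2 \cos{\left(x y \right)}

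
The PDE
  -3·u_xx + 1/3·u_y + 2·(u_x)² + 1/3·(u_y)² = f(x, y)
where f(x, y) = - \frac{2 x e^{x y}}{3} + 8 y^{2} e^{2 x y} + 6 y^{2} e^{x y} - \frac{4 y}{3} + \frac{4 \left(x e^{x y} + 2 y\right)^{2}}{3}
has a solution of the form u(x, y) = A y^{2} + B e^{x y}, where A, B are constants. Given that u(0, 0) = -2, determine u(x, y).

Substitute the ansatz u = A y^{2} + B e^{x y} into the left-hand side.
Derivatives of the ansatz:
  u_xx = B y^{2} e^{x y}
  u_y = 2 A y + B x e^{x y}
  u_x = B y e^{x y}
Term by term:
  -3·u_xx = - 3 B y^{2} e^{x y}
  1/3·u_y = \frac{2 A y}{3} + \frac{B x e^{x y}}{3}
  2·(u_x)² = 2 B^{2} y^{2} e^{2 x y}
  1/3·(u_y)² = \frac{4 A^{2} y^{2}}{3} + \frac{4 A B x y e^{x y}}{3} + \frac{B^{2} x^{2} e^{2 x y}}{3}
So the left-hand side equals
  \frac{4 A^{2} y^{2}}{3} + \frac{4 A B x y e^{x y}}{3} + \frac{2 A y}{3} + \frac{B^{2} x^{2} e^{2 x y}}{3} + 2 B^{2} y^{2} e^{2 x y} + \frac{B x e^{x y}}{3} - 3 B y^{2} e^{x y}
This must equal f(x, y) identically; expanded, f = \frac{4 x^{2} e^{2 x y}}{3} + \frac{16 x y e^{x y}}{3} - \frac{2 x e^{x y}}{3} + 8 y^{2} e^{2 x y} + 6 y^{2} e^{x y} + \frac{16 y^{2}}{3} - \frac{4 y}{3}.
Matching coefficients of the independent functions:
  [y]:  \frac{2 A}{3} = - \frac{4}{3}
  [y^{2}]:  \frac{4 A^{2}}{3} = \frac{16}{3}
  [x e^{x y}]:  \frac{B}{3} = - \frac{2}{3}
  [x^{2} e^{2 x y}]:  \frac{B^{2}}{3} = \frac{4}{3}
  [y^{2} e^{x y}]:  - 3 B = 6
  [y^{2} e^{2 x y}]:  2 B^{2} = 8
  [x y e^{x y}]:  \frac{4 A B}{3} = \frac{16}{3}
Solving: A = -2, B = -2.
Check against the point condition:
  u(0, 0) = -2  ⟹  B = -2  ✓
Hence u(x, y) = - 2 y^{2} - 2 e^{x y}.

Answer: u(x, y) = - 2 y^{2} - 2 e^{x y}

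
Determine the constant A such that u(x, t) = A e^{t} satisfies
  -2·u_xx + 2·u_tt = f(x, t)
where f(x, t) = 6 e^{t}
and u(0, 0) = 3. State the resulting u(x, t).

Substitute the ansatz u = A e^{t} into the left-hand side.
Derivatives of the ansatz:
  u_xx = 0
  u_tt = A e^{t}
Term by term:
  -2·u_xx = 0
  2·u_tt = 2 A e^{t}
So the left-hand side equals
  2 A e^{t}
This must equal f(x, t) = 6 e^{t} identically.
Matching coefficients of the independent functions:
  [e^{t}]:  2 A = 6
Solving: A = 3.
Check against the point condition:
  u(0, 0) = 3  ⟹  A = 3  ✓
Hence u(x, t) = 3 e^{t}.

Answer: u(x, t) = 3 e^{t}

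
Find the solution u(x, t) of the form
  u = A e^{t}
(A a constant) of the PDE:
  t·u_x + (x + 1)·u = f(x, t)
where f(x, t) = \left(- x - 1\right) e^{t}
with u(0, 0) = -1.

Answer: u(x, t) = - e^{t}

Derivation:
Substitute the ansatz u = A e^{t} into the left-hand side.
Derivatives of the ansatz:
  u_x = 0
Term by term:
  t·u_x = 0
  (x + 1)·u = A x e^{t} + A e^{t}
So the left-hand side equals
  A x e^{t} + A e^{t}
This must equal f(x, t) identically; expanded, f = - x e^{t} - e^{t}.
Matching coefficients of the independent functions:
  [x e^{t}, e^{t}]:  A = -1
Solving: A = -1.
Check against the point condition:
  u(0, 0) = -1  ⟹  A = -1  ✓
Hence u(x, t) = - e^{t}.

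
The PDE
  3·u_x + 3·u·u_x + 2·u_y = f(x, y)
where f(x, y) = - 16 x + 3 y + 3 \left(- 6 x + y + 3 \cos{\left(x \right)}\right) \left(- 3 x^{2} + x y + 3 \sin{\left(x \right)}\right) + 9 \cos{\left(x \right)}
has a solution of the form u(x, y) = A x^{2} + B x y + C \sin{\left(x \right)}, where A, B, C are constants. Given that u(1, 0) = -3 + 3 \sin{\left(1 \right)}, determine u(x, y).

Substitute the ansatz u = A x^{2} + B x y + C \sin{\left(x \right)} into the left-hand side.
Derivatives of the ansatz:
  u_x = 2 A x + B y + C \cos{\left(x \right)}
  u_y = B x
Term by term:
  3·u_x = 6 A x + 3 B y + 3 C \cos{\left(x \right)}
  3·u·u_x = 6 A^{2} x^{3} + 9 A B x^{2} y + 3 A C x^{2} \cos{\left(x \right)} + 6 A C x \sin{\left(x \right)} + 3 B^{2} x y^{2} + 3 B C x y \cos{\left(x \right)} + 3 B C y \sin{\left(x \right)} + 3 C^{2} \sin{\left(x \right)} \cos{\left(x \right)}
  2·u_y = 2 B x
So the left-hand side equals
  6 A^{2} x^{3} + 9 A B x^{2} y + 3 A C x^{2} \cos{\left(x \right)} + 6 A C x \sin{\left(x \right)} + 6 A x + 3 B^{2} x y^{2} + 3 B C x y \cos{\left(x \right)} + 3 B C y \sin{\left(x \right)} + 2 B x + 3 B y + 3 C^{2} \sin{\left(x \right)} \cos{\left(x \right)} + 3 C \cos{\left(x \right)}
This must equal f(x, y) identically; expanded, f = 54 x^{3} - 27 x^{2} y - 27 x^{2} \cos{\left(x \right)} + 3 x y^{2} + 9 x y \cos{\left(x \right)} - 54 x \sin{\left(x \right)} - 16 x + 9 y \sin{\left(x \right)} + 3 y + 27 \sin{\left(x \right)} \cos{\left(x \right)} + 9 \cos{\left(x \right)}.
Matching coefficients of the independent functions:
  [x]:  6 A + 2 B = -16
  [x^{3}]:  6 A^{2} = 54
  [y]:  3 B = 3
  [x y^{2}]:  3 B^{2} = 3
  [x \sin{\left(x \right)}]:  6 A C = -54
  [x^{2} y]:  9 A B = -27
  [x^{2} \cos{\left(x \right)}]:  3 A C = -27
  [y \sin{\left(x \right)}, x y \cos{\left(x \right)}]:  3 B C = 9
  [\sin{\left(x \right)} \cos{\left(x \right)}]:  3 C^{2} = 27
  [\cos{\left(x \right)}]:  3 C = 9
Solving: A = -3, B = 1, C = 3.
Check against the point condition:
  u(1, 0) = -3 + 3 \sin{\left(1 \right)}  ⟹  A + C \sin{\left(1 \right)} = -3 + 3 \sin{\left(1 \right)}  ✓
Hence u(x, y) = - 3 x^{2} + x y + 3 \sin{\left(x \right)}.

Answer: u(x, y) = - 3 x^{2} + x y + 3 \sin{\left(x \right)}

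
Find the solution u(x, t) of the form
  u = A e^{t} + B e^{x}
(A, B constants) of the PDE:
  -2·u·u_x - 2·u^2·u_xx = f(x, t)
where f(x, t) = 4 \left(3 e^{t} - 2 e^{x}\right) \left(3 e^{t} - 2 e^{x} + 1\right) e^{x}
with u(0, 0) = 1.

Substitute the ansatz u = A e^{t} + B e^{x} into the left-hand side.
Derivatives of the ansatz:
  u_x = B e^{x}
  u_xx = B e^{x}
Term by term:
  -2·u·u_x = - 2 A B e^{t} e^{x} - 2 B^{2} e^{2 x}
  -2·u^2·u_xx = - 2 A^{2} B e^{2 t} e^{x} - 4 A B^{2} e^{t} e^{2 x} - 2 B^{3} e^{3 x}
So the left-hand side equals
  - 2 A^{2} B e^{2 t} e^{x} - 4 A B^{2} e^{t} e^{2 x} - 2 A B e^{t} e^{x} - 2 B^{3} e^{3 x} - 2 B^{2} e^{2 x}
This must equal f(x, t) identically; expanded, f = 36 e^{2 t} e^{x} - 48 e^{t} e^{2 x} + 12 e^{t} e^{x} + 16 e^{3 x} - 8 e^{2 x}.
Matching coefficients of the independent functions:
  [e^{t} e^{x}]:  - 2 A B = 12
  [e^{t} e^{2 x}]:  - 4 A B^{2} = -48
  [e^{2 t} e^{x}]:  - 2 A^{2} B = 36
  [e^{2 x}]:  - 2 B^{2} = -8
  [e^{3 x}]:  - 2 B^{3} = 16
Solving: A = 3, B = -2.
Check against the point condition:
  u(0, 0) = 1  ⟹  A + B = 1  ✓
Hence u(x, t) = 3 e^{t} - 2 e^{x}.

Answer: u(x, t) = 3 e^{t} - 2 e^{x}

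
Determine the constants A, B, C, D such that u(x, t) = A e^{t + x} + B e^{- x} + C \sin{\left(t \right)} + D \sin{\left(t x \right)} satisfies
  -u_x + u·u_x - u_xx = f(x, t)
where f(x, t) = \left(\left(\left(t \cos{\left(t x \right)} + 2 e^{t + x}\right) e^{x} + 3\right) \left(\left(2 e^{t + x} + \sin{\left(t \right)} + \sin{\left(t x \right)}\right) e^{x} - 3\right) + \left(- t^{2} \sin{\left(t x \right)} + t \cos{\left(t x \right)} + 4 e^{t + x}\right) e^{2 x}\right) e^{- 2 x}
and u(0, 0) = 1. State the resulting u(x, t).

Answer: u(x, t) = - 2 e^{t + x} - \sin{\left(t \right)} - \sin{\left(t x \right)} + 3 e^{- x}

Derivation:
Substitute the ansatz u = A e^{t + x} + B e^{- x} + C \sin{\left(t \right)} + D \sin{\left(t x \right)} into the left-hand side.
Derivatives of the ansatz:
  u_x = A e^{t} e^{x} - B e^{- x} + D t \cos{\left(t x \right)}
  u_xx = A e^{t} e^{x} + B e^{- x} - D t^{2} \sin{\left(t x \right)}
Term by term:
  -u_x = - A e^{t} e^{x} + B e^{- x} - D t \cos{\left(t x \right)}
  u·u_x = A^{2} e^{2 t} e^{2 x} + A C e^{t} e^{x} \sin{\left(t \right)} + A D t e^{t} e^{x} \cos{\left(t x \right)} + A D e^{t} e^{x} \sin{\left(t x \right)} - B^{2} e^{- 2 x} - B C e^{- x} \sin{\left(t \right)} + B D t e^{- x} \cos{\left(t x \right)} - B D e^{- x} \sin{\left(t x \right)} + C D t \sin{\left(t \right)} \cos{\left(t x \right)} + D^{2} t \sin{\left(t x \right)} \cos{\left(t x \right)}
  -u_xx = - A e^{t} e^{x} - B e^{- x} + D t^{2} \sin{\left(t x \right)}
So the left-hand side equals
  A^{2} e^{2 t} e^{2 x} + A C e^{t} e^{x} \sin{\left(t \right)} + A D t e^{t} e^{x} \cos{\left(t x \right)} + A D e^{t} e^{x} \sin{\left(t x \right)} - 2 A e^{t} e^{x} - B^{2} e^{- 2 x} - B C e^{- x} \sin{\left(t \right)} + B D t e^{- x} \cos{\left(t x \right)} - B D e^{- x} \sin{\left(t x \right)} + C D t \sin{\left(t \right)} \cos{\left(t x \right)} + D^{2} t \sin{\left(t x \right)} \cos{\left(t x \right)} + D t^{2} \sin{\left(t x \right)} - D t \cos{\left(t x \right)}
This must equal f(x, t) identically; expanded, f = - t^{2} \sin{\left(t x \right)} + 2 t e^{t} e^{x} \cos{\left(t x \right)} + t \sin{\left(t \right)} \cos{\left(t x \right)} + t \sin{\left(t x \right)} \cos{\left(t x \right)} + t \cos{\left(t x \right)} - 3 t e^{- x} \cos{\left(t x \right)} + 4 e^{2 t} e^{2 x} + 2 e^{t} e^{x} \sin{\left(t \right)} + 2 e^{t} e^{x} \sin{\left(t x \right)} + 4 e^{t} e^{x} + 3 e^{- x} \sin{\left(t \right)} + 3 e^{- x} \sin{\left(t x \right)} - 9 e^{- 2 x}.
Matching coefficients of the independent functions:
  [t \cos{\left(t x \right)}]:  - D = 1
  [t^{2} \sin{\left(t x \right)}]:  D = -1
  [e^{t} e^{x}]:  - 2 A = 4
  [e^{2 t} e^{2 x}]:  A^{2} = 4
  [e^{- x} \sin{\left(t \right)}]:  - B C = 3
  [e^{- x} \sin{\left(t x \right)}]:  - B D = 3
  [t e^{- x} \cos{\left(t x \right)}]:  B D = -3
  [t \sin{\left(t \right)} \cos{\left(t x \right)}]:  C D = 1
  [t \sin{\left(t x \right)} \cos{\left(t x \right)}]:  D^{2} = 1
  [e^{t} e^{x} \sin{\left(t \right)}]:  A C = 2
  [e^{t} e^{x} \sin{\left(t x \right)}, t e^{t} e^{x} \cos{\left(t x \right)}]:  A D = 2
  [e^{- 2 x}]:  - B^{2} = -9
Solving: A = -2, B = 3, C = -1, D = -1.
Check against the point condition:
  u(0, 0) = 1  ⟹  A + B = 1  ✓
Hence u(x, t) = - 2 e^{t + x} - \sin{\left(t \right)} - \sin{\left(t x \right)} + 3 e^{- x}.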